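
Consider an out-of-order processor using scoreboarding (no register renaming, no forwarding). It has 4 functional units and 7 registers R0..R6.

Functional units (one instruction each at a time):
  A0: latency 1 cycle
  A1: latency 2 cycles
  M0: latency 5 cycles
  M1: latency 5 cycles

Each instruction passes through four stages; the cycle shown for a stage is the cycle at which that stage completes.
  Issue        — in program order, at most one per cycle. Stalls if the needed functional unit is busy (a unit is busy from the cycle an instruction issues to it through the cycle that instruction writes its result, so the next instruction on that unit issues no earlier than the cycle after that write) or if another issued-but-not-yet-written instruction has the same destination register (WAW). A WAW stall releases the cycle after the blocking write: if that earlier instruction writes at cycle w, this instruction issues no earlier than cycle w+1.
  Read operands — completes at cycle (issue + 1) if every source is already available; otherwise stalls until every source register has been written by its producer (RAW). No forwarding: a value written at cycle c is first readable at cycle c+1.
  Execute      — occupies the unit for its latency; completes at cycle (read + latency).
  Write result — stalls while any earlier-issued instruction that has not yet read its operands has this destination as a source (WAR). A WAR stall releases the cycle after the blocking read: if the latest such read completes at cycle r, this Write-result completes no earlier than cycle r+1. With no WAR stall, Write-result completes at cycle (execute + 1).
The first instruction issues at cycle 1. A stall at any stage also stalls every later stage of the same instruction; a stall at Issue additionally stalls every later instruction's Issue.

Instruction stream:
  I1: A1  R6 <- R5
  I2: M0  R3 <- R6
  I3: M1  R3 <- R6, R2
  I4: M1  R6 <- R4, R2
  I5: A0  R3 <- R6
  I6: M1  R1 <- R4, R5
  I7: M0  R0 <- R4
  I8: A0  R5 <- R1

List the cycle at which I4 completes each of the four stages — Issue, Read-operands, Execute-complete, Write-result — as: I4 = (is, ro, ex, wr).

I4 = (21, 22, 27, 28)

I1  is:1  ro:2  ex:4  wr:5
I2  is:2  ro:6  ex:11  wr:12  — RAW R6: wait I1 write@5
I3  is:13  ro:14  ex:19  wr:20  — WAW R3: wait I2 write@12
I4  is:21  ro:22  ex:27  wr:28  — struct: M1 busy until I3 writes@20
I5  is:22  ro:29  ex:30  wr:31  — RAW R6: wait I4 write@28
I6  is:29  ro:30  ex:35  wr:36  — struct: M1 busy until I4 writes@28
I7  is:30  ro:31  ex:36  wr:37
I8  is:32  ro:37  ex:38  wr:39  — struct: A0 busy until I5 writes@31, RAW R1: wait I6 write@36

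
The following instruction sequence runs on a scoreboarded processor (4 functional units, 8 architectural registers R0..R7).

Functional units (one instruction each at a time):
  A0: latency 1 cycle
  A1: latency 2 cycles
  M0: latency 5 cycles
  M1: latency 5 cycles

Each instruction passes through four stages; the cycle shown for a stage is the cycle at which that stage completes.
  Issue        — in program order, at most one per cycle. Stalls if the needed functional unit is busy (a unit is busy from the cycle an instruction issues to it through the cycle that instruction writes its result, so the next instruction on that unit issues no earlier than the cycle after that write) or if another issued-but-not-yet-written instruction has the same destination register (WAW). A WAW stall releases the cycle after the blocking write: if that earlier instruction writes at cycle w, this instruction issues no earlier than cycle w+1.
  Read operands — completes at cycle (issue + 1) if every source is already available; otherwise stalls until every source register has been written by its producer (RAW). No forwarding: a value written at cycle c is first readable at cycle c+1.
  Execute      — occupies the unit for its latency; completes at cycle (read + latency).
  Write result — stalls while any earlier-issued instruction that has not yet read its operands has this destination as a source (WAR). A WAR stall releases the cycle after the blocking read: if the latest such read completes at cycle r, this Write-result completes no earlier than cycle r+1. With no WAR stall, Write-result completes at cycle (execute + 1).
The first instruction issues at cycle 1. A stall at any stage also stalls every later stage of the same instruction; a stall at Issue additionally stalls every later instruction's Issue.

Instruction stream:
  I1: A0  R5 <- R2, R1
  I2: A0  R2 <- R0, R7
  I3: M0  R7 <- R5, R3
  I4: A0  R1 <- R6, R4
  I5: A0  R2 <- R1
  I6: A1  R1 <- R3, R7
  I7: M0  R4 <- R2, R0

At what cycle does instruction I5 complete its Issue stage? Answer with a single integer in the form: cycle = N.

cycle = 13

[1] issue I1 (A0)
[2] I1 read-ops
[3] I1 finished on A0
[4] I1→R5
[5] issue I2 (A0)
[6] I2 read-ops · issue I3 (M0)
[7] I2 finished on A0 · I3 read-ops
[8] I2→R2
[9] issue I4 (A0)
[10] I4 read-ops
[11] I4 finished on A0
[12] I3 finished on M0 · I4→R1
[13] I3→R7 · issue I5 (A0)
[14] I5 read-ops · issue I6 (A1)
[15] I5 finished on A0 · I6 read-ops · issue I7 (M0)
[16] I5→R2
[17] I6 finished on A1 · I7 read-ops
[18] I6→R1
[22] I7 finished on M0
[23] I7→R4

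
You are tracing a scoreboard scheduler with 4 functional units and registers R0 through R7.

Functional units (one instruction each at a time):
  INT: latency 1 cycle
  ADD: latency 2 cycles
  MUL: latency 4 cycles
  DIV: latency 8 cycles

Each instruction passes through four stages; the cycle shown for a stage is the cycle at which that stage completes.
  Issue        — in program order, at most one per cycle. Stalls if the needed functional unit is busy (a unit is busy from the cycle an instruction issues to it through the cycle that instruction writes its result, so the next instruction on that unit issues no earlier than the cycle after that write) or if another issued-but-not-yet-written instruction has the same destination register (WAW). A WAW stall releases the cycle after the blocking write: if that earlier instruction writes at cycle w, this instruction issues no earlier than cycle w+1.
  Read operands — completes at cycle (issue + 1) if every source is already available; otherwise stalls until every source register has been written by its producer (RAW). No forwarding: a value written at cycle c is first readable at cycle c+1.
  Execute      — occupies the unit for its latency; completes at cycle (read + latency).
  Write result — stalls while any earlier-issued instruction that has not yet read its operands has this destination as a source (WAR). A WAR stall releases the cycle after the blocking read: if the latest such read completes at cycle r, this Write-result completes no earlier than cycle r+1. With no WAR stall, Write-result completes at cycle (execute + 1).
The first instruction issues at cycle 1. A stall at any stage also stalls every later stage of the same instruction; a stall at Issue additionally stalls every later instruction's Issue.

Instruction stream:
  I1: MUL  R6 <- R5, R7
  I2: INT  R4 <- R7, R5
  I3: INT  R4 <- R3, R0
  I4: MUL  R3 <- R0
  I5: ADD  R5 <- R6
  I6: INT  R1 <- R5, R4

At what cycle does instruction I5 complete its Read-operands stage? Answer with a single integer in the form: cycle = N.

[1] I1 dispatched to MUL
[2] I1 operands ready · I2 dispatched to INT
[3] I2 operands ready
[4] I2 complete
[5] R4←I2
[6] I1 complete · I3 dispatched to INT
[7] R6←I1 · I3 operands ready
[8] I3 complete · I4 dispatched to MUL
[9] R4←I3 · I4 operands ready · I5 dispatched to ADD
[10] I5 operands ready · I6 dispatched to INT
[12] I5 complete
[13] I4 complete · R5←I5
[14] R3←I4 · I6 operands ready
[15] I6 complete
[16] R1←I6

cycle = 10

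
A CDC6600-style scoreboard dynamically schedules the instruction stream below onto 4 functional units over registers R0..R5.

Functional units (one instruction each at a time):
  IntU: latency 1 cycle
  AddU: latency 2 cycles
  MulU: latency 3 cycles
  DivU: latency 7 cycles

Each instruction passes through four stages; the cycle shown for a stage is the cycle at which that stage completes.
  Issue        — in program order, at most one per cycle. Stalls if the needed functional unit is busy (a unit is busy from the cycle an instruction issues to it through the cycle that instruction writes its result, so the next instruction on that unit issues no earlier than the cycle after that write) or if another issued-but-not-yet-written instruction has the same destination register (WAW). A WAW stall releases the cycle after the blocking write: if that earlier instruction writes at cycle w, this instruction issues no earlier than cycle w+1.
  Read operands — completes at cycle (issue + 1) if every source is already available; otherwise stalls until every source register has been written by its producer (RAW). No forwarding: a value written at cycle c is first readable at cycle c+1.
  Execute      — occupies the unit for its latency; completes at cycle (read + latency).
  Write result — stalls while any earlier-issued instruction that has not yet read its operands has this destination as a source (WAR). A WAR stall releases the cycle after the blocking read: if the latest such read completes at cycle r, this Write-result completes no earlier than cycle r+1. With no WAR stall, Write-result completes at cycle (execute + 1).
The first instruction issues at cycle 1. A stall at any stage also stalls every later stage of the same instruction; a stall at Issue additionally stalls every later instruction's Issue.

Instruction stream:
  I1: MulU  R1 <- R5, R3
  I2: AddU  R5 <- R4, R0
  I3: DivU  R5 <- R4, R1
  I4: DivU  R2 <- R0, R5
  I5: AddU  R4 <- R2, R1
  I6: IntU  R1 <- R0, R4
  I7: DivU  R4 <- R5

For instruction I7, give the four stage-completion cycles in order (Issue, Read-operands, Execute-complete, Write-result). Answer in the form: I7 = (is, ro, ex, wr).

I7 = (31, 32, 39, 40)

I1  is:1  ro:2  ex:5  wr:6
I2  is:2  ro:3  ex:5  wr:6
I3  is:7  ro:8  ex:15  wr:16  — WAW R5: wait I2 write@6
I4  is:17  ro:18  ex:25  wr:26  — struct: DivU busy until I3 writes@16
I5  is:18  ro:27  ex:29  wr:30  — RAW R2: wait I4 write@26
I6  is:19  ro:31  ex:32  wr:33  — RAW R4: wait I5 write@30
I7  is:31  ro:32  ex:39  wr:40  — WAW R4: wait I5 write@30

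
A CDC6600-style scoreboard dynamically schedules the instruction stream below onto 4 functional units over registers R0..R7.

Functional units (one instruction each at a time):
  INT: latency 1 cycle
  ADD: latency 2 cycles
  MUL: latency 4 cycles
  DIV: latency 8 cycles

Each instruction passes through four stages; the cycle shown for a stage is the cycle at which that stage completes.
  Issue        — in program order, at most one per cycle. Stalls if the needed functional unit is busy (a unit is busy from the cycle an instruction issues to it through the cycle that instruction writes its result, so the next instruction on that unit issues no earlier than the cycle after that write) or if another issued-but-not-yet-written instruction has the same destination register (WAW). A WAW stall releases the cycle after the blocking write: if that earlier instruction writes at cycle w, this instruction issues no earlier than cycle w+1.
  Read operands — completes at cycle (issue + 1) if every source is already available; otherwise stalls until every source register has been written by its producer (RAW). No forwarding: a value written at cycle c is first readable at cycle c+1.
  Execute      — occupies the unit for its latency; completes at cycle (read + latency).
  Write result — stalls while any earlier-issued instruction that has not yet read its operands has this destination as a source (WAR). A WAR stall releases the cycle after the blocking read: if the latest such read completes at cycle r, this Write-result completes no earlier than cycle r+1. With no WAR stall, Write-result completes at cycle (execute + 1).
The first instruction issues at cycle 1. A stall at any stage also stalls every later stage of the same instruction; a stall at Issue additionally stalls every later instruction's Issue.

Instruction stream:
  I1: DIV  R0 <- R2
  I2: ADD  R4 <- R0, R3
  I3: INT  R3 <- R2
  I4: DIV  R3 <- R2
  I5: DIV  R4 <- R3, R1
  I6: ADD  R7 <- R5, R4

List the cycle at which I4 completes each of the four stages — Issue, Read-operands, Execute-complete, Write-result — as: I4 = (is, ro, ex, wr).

I1  is:1  ro:2  ex:10  wr:11
I2  is:2  ro:12  ex:14  wr:15  — RAW R0: wait I1 write@11
I3  is:3  ro:4  ex:5  wr:13  — WAR R3: wait I2 read@12
I4  is:14  ro:15  ex:23  wr:24  — WAW R3: wait I3 write@13
I5  is:25  ro:26  ex:34  wr:35  — struct: DIV busy until I4 writes@24
I6  is:26  ro:36  ex:38  wr:39  — RAW R4: wait I5 write@35

I4 = (14, 15, 23, 24)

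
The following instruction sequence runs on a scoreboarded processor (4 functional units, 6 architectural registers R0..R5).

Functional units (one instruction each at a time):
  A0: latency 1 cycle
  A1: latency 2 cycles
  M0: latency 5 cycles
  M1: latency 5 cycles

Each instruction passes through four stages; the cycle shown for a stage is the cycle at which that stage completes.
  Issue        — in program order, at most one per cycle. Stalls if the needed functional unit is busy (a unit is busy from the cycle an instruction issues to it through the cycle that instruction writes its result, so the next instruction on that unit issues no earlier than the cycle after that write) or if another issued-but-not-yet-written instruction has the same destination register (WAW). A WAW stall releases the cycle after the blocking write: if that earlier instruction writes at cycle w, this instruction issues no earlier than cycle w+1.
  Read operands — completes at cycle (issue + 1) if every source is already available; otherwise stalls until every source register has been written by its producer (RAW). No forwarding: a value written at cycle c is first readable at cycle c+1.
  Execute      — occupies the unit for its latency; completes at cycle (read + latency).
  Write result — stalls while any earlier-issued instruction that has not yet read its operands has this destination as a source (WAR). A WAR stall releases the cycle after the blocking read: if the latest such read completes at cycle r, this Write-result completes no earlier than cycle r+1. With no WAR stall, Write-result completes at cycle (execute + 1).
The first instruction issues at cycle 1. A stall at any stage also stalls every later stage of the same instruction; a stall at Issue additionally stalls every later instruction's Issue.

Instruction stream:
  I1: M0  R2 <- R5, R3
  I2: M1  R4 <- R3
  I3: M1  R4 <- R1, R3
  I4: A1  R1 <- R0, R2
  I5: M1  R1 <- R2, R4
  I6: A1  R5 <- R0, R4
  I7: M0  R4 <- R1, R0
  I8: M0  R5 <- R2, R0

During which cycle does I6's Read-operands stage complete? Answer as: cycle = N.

I1  is:1  ro:2  ex:7  wr:8
I2  is:2  ro:3  ex:8  wr:9
I3  is:10  ro:11  ex:16  wr:17  — struct: M1 busy until I2 writes@9
I4  is:11  ro:12  ex:14  wr:15
I5  is:18  ro:19  ex:24  wr:25  — struct: M1 busy until I3 writes@17
I6  is:19  ro:20  ex:22  wr:23
I7  is:20  ro:26  ex:31  wr:32  — RAW R1: wait I5 write@25
I8  is:33  ro:34  ex:39  wr:40  — struct: M0 busy until I7 writes@32

cycle = 20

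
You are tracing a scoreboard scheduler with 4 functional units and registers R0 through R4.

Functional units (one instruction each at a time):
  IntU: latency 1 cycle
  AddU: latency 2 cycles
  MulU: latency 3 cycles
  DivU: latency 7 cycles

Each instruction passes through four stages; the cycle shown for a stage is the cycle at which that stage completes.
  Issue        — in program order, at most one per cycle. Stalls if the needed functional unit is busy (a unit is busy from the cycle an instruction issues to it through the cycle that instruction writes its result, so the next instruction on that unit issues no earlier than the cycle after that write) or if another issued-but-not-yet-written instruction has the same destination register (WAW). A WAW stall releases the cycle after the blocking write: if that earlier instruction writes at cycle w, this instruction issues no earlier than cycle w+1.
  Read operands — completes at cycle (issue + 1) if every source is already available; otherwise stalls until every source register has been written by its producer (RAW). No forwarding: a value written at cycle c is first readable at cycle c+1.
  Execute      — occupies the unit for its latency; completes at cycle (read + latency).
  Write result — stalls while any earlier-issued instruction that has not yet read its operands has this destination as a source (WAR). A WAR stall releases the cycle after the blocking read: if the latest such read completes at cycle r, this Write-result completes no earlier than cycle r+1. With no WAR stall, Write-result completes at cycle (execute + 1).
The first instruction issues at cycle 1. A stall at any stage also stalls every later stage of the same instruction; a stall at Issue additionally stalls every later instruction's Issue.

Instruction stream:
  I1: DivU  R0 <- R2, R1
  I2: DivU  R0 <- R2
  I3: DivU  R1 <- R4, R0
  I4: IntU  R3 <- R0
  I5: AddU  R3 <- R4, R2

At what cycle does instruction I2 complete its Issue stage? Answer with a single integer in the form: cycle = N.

t=1  I1→DivU
t=2  I1 RO
t=9  I1 EX
t=10  I1 WR R0
t=11  I2→DivU
t=12  I2 RO
t=19  I2 EX
t=20  I2 WR R0
t=21  I3→DivU
t=22  I3 RO · I4→IntU
t=23  I4 RO
t=24  I4 EX
t=25  I4 WR R3
t=26  I5→AddU
t=27  I5 RO
t=29  I3 EX · I5 EX
t=30  I3 WR R1 · I5 WR R3

cycle = 11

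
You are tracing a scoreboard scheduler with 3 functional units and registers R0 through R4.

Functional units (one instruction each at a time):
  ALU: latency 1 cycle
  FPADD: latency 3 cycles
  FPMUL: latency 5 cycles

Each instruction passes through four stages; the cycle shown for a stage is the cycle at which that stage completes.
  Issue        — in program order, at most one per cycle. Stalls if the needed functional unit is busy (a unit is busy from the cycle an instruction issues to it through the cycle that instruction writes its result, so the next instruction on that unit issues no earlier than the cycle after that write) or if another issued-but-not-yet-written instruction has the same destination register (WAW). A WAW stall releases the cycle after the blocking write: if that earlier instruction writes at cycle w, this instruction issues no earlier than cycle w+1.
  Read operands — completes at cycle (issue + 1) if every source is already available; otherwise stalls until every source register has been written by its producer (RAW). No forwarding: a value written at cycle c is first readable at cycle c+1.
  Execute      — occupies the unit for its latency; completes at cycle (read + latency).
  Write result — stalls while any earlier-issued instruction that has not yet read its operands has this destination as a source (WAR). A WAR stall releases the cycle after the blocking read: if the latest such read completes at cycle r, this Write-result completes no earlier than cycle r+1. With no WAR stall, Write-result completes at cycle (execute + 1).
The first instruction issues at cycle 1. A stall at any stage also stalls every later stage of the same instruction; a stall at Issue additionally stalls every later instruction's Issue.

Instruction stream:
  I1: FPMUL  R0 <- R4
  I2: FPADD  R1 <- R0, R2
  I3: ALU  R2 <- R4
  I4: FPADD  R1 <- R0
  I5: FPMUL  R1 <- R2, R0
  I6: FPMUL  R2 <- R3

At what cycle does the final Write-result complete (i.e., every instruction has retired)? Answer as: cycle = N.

  I1 | 1 | 2 | 7 | 8
  I2 | 2 | 9 | 12 | 13   RAW R0: wait I1 write@8
  I3 | 3 | 4 | 5 | 10   WAR R2: wait I2 read@9
  I4 | 14 | 15 | 18 | 19   struct: FPADD busy until I2 writes@13
  I5 | 20 | 21 | 26 | 27   WAW R1: wait I4 write@19
  I6 | 28 | 29 | 34 | 35   struct: FPMUL busy until I5 writes@27

cycle = 35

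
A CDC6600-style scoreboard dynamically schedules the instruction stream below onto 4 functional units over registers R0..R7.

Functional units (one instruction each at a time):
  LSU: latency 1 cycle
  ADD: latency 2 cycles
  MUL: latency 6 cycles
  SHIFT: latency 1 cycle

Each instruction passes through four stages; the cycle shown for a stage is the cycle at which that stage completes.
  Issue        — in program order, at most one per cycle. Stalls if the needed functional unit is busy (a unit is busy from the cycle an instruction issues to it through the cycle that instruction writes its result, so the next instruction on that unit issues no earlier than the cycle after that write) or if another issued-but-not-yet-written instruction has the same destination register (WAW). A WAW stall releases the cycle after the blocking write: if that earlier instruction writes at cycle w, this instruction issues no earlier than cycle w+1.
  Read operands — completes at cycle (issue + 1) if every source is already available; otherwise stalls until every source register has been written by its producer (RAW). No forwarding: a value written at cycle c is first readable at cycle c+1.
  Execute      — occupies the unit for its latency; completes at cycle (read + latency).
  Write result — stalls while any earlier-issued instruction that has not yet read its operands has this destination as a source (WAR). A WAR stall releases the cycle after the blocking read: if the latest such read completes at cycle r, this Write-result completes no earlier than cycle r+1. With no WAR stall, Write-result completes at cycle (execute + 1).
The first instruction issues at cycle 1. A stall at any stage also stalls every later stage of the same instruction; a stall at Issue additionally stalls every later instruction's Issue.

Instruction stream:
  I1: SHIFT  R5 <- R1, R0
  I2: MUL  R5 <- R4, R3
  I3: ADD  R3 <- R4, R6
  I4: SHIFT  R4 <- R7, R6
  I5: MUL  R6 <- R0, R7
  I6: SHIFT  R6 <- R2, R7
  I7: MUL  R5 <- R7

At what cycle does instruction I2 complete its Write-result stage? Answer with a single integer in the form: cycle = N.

cycle = 13

I1 -> (1, 2, 3, 4)
I2 -> (5, 6, 12, 13)  // WAW R5: wait I1 write@4
I3 -> (6, 7, 9, 10)
I4 -> (7, 8, 9, 10)
I5 -> (14, 15, 21, 22)  // struct: MUL busy until I2 writes@13
I6 -> (23, 24, 25, 26)  // WAW R6: wait I5 write@22
I7 -> (24, 25, 31, 32)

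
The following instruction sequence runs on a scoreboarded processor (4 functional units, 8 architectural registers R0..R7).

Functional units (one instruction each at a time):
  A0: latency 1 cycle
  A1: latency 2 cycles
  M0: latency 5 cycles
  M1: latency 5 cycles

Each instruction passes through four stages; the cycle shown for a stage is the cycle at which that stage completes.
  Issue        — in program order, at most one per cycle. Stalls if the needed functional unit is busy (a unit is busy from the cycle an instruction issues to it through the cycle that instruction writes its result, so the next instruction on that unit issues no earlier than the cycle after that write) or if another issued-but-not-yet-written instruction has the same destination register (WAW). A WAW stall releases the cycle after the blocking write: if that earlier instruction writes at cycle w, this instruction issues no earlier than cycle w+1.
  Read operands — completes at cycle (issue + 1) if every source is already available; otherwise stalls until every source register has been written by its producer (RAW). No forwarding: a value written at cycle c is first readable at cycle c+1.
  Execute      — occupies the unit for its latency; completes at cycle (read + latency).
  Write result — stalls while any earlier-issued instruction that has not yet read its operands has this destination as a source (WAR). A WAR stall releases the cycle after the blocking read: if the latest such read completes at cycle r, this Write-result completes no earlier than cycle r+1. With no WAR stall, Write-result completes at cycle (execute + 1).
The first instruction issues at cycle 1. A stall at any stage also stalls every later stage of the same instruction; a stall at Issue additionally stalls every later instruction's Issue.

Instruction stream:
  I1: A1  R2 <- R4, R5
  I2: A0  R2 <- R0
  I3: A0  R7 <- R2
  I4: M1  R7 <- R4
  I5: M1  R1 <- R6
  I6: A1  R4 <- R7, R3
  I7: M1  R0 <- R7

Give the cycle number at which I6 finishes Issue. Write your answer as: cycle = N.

cycle = 23

t=1  issue I1 (A1)
t=2  I1 read-ops
t=4  I1 finished on A1
t=5  I1→R2
t=6  issue I2 (A0)
t=7  I2 read-ops
t=8  I2 finished on A0
t=9  I2→R2
t=10  issue I3 (A0)
t=11  I3 read-ops
t=12  I3 finished on A0
t=13  I3→R7
t=14  issue I4 (M1)
t=15  I4 read-ops
t=20  I4 finished on M1
t=21  I4→R7
t=22  issue I5 (M1)
t=23  I5 read-ops | issue I6 (A1)
t=24  I6 read-ops
t=26  I6 finished on A1
t=27  I6→R4
t=28  I5 finished on M1
t=29  I5→R1
t=30  issue I7 (M1)
t=31  I7 read-ops
t=36  I7 finished on M1
t=37  I7→R0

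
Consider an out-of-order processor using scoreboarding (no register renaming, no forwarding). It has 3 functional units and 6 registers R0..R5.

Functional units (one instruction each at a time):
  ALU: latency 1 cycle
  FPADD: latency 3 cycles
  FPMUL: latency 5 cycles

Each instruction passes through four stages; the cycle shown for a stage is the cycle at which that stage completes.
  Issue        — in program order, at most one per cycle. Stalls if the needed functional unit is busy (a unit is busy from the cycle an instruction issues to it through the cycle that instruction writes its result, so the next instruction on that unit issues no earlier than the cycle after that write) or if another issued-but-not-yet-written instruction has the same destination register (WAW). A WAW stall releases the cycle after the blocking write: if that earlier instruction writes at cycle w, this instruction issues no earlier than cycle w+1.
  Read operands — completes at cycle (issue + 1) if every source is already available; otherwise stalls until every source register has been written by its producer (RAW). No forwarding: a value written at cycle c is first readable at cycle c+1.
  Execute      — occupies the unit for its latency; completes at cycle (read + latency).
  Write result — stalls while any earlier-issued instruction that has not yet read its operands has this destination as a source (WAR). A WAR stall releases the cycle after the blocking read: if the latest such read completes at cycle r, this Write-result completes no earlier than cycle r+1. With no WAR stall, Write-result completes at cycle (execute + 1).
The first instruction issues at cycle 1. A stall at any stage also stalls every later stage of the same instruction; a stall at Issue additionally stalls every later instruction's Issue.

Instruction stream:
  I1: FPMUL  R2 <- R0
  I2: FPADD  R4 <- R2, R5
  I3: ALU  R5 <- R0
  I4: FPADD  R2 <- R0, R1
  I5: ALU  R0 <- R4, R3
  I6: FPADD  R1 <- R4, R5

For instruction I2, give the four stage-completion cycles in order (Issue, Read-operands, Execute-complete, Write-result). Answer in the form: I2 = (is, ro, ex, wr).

[1] I1 dispatched to FPMUL
[2] I1 operands ready, I2 dispatched to FPADD
[3] I3 dispatched to ALU
[4] I3 operands ready
[5] I3 complete
[7] I1 complete
[8] R2←I1
[9] I2 operands ready
[10] R5←I3
[12] I2 complete
[13] R4←I2
[14] I4 dispatched to FPADD
[15] I4 operands ready, I5 dispatched to ALU
[16] I5 operands ready
[17] I5 complete
[18] I4 complete, R0←I5
[19] R2←I4
[20] I6 dispatched to FPADD
[21] I6 operands ready
[24] I6 complete
[25] R1←I6

I2 = (2, 9, 12, 13)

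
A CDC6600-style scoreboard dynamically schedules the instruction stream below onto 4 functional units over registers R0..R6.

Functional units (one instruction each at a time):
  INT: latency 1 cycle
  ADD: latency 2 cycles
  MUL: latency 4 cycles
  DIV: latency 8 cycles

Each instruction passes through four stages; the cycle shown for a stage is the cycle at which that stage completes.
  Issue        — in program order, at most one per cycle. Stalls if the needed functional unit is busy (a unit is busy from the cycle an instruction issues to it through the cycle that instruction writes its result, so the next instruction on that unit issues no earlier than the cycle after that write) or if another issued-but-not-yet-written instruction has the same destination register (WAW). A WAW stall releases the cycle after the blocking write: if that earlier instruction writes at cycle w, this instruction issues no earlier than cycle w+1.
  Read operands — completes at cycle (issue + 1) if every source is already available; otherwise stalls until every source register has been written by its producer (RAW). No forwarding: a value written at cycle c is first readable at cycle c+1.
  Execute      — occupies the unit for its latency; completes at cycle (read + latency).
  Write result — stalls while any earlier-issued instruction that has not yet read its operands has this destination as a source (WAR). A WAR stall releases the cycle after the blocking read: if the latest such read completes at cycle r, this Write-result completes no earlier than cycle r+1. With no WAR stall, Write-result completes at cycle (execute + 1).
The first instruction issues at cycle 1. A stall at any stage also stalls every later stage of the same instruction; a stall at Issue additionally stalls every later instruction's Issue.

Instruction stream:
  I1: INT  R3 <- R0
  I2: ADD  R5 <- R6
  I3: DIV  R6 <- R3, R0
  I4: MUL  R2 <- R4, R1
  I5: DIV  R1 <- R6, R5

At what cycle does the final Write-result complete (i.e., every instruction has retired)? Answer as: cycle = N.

[1] I1→INT
[2] I1 RO, I2→ADD
[3] I1 EX, I2 RO, I3→DIV
[4] I1 WR R3, I4→MUL
[5] I2 EX, I3 RO, I4 RO
[6] I2 WR R5
[9] I4 EX
[10] I4 WR R2
[13] I3 EX
[14] I3 WR R6
[15] I5→DIV
[16] I5 RO
[24] I5 EX
[25] I5 WR R1

cycle = 25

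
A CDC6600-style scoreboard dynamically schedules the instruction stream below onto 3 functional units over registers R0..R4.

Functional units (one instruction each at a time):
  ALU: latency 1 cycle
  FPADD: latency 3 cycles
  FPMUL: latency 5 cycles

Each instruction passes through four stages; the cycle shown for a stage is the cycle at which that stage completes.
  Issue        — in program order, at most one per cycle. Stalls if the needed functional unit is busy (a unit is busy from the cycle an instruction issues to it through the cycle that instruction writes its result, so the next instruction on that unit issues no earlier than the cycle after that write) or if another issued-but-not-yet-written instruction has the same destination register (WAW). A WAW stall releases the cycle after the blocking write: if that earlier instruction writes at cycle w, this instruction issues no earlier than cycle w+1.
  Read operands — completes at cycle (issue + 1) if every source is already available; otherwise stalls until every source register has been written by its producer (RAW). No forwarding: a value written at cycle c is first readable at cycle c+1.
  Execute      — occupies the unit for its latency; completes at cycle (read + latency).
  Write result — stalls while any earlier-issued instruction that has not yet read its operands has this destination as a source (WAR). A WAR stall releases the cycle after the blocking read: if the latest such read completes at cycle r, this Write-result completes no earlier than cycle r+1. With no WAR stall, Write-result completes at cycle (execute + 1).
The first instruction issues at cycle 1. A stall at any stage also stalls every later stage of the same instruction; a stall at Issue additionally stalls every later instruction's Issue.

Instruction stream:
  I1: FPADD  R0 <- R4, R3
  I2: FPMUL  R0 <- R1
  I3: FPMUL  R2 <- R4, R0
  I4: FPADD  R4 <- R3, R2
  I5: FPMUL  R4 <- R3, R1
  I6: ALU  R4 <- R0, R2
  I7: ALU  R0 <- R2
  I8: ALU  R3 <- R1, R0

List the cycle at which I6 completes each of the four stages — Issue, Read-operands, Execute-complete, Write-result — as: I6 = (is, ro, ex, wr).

1) issue 1, read 2, done 5, write 6
2) issue 7, read 8, done 13, write 14  <WAW R0: wait I1 write@6>
3) issue 15, read 16, done 21, write 22  <struct: FPMUL busy until I2 writes@14>
4) issue 16, read 23, done 26, write 27  <RAW R2: wait I3 write@22>
5) issue 28, read 29, done 34, write 35  <WAW R4: wait I4 write@27>
6) issue 36, read 37, done 38, write 39  <WAW R4: wait I5 write@35>
7) issue 40, read 41, done 42, write 43  <struct: ALU busy until I6 writes@39>
8) issue 44, read 45, done 46, write 47  <struct: ALU busy until I7 writes@43>

I6 = (36, 37, 38, 39)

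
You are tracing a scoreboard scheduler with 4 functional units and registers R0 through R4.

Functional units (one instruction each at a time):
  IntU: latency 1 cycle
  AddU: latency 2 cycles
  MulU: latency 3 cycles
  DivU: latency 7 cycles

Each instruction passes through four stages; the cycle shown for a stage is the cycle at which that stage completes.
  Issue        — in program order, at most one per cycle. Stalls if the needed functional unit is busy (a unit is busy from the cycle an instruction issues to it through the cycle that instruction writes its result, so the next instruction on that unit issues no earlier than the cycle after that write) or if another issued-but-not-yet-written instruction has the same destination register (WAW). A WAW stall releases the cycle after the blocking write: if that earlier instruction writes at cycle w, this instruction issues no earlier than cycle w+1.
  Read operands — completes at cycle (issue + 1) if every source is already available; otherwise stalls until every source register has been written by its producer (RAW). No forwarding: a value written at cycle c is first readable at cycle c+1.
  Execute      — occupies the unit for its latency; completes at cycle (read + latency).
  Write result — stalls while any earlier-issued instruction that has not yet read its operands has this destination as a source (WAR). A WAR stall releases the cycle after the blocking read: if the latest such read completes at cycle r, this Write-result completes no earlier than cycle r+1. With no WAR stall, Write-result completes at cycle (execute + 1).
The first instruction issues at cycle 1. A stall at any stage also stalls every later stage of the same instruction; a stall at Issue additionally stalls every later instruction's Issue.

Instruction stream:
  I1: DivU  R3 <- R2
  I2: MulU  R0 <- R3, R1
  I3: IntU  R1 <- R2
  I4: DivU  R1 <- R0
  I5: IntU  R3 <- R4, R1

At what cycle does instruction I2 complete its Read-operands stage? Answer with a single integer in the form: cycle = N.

  I1 | 1 | 2 | 9 | 10
  I2 | 2 | 11 | 14 | 15   RAW R3: wait I1 write@10
  I3 | 3 | 4 | 5 | 12   WAR R1: wait I2 read@11
  I4 | 13 | 16 | 23 | 24   WAW R1: wait I3 write@12 · RAW R0: wait I2 write@15
  I5 | 14 | 25 | 26 | 27   RAW R1: wait I4 write@24

cycle = 11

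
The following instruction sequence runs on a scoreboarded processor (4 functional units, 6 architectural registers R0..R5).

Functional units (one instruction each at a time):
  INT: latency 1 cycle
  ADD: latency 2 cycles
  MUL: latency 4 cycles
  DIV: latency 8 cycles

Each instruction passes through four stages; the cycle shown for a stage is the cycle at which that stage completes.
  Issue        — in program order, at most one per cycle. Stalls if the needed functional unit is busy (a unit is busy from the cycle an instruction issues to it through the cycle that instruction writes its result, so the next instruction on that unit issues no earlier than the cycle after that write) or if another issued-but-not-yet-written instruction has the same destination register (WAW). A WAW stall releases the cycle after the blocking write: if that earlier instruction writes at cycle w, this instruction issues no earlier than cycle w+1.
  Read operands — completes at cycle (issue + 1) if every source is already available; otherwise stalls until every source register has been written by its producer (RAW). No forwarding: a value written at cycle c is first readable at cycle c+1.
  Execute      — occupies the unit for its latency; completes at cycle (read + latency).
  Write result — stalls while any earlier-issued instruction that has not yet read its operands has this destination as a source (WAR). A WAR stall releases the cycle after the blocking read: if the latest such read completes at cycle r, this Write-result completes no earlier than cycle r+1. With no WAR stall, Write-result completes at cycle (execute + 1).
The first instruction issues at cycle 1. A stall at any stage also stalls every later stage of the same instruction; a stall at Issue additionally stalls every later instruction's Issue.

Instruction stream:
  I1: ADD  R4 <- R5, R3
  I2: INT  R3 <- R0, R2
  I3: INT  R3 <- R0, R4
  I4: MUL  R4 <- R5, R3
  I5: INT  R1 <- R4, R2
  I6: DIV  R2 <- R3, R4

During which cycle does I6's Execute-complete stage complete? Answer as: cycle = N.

t=1  I1→ADD
t=2  I1 RO | I2→INT
t=3  I2 RO
t=4  I1 EX | I2 EX
t=5  I1 WR R4 | I2 WR R3
t=6  I3→INT
t=7  I3 RO | I4→MUL
t=8  I3 EX
t=9  I3 WR R3
t=10  I4 RO | I5→INT
t=11  I6→DIV
t=14  I4 EX
t=15  I4 WR R4
t=16  I5 RO | I6 RO
t=17  I5 EX
t=18  I5 WR R1
t=24  I6 EX
t=25  I6 WR R2

cycle = 24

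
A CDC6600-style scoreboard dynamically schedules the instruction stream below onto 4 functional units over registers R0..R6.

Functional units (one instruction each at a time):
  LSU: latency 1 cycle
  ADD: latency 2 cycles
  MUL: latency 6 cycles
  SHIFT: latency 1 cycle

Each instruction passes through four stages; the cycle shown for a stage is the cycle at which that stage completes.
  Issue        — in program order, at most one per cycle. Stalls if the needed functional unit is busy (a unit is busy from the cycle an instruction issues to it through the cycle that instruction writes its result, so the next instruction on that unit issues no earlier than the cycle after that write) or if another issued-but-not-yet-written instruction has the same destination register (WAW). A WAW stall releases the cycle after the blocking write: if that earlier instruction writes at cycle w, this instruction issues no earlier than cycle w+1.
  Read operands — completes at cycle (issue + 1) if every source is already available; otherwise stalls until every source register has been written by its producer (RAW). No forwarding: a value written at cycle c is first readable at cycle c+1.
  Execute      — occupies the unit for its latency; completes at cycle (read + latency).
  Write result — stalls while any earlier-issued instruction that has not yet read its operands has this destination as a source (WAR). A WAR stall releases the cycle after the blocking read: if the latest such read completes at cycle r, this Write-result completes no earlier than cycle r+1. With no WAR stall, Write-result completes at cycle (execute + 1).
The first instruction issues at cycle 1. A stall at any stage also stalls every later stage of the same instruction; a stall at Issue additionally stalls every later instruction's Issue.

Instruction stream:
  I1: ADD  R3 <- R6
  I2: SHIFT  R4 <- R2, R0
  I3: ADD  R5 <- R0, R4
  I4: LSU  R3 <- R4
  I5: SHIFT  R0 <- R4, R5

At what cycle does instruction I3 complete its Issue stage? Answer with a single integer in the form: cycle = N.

c1: I1 issues→ADD
c2: I1 reads; I2 issues→SHIFT
c3: I2 reads
c4: I1 exec-done; I2 exec-done
c5: I1 writes R3; I2 writes R4
c6: I3 issues→ADD
c7: I3 reads; I4 issues→LSU
c8: I4 reads; I5 issues→SHIFT
c9: I3 exec-done; I4 exec-done
c10: I3 writes R5; I4 writes R3
c11: I5 reads
c12: I5 exec-done
c13: I5 writes R0

cycle = 6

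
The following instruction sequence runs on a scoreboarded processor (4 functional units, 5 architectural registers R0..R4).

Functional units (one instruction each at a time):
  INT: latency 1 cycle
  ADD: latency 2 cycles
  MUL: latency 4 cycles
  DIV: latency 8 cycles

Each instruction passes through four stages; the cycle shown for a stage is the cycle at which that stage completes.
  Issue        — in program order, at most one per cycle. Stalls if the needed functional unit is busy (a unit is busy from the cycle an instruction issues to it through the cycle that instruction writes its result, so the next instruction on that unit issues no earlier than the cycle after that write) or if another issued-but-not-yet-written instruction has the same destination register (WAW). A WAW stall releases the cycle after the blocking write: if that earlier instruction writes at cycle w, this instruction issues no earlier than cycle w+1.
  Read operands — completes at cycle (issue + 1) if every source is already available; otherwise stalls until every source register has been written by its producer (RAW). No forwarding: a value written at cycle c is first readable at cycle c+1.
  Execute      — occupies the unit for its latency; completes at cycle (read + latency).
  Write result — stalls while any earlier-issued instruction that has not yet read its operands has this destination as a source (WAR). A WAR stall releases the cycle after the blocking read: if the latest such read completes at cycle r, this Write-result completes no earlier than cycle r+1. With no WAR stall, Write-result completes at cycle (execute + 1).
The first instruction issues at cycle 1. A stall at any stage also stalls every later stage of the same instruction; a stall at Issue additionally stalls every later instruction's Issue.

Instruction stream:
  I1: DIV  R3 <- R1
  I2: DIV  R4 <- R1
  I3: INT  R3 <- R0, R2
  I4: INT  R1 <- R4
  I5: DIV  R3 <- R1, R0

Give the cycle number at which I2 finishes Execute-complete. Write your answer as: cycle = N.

cycle = 21

  I1 | 1 | 2 | 10 | 11
  I2 | 12 | 13 | 21 | 22   struct: DIV busy until I1 writes@11
  I3 | 13 | 14 | 15 | 16
  I4 | 17 | 23 | 24 | 25   struct: INT busy until I3 writes@16 · RAW R4: wait I2 write@22
  I5 | 23 | 26 | 34 | 35   struct: DIV busy until I2 writes@22 · RAW R1: wait I4 write@25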